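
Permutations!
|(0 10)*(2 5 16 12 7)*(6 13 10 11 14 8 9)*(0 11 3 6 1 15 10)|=140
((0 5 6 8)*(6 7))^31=((0 5 7 6 8))^31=(0 5 7 6 8)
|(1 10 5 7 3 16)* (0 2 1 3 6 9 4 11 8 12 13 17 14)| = 30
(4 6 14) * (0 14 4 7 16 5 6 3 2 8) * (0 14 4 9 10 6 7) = (0 4 3 2 8 14)(5 7 16)(6 9 10) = [4, 1, 8, 2, 3, 7, 9, 16, 14, 10, 6, 11, 12, 13, 0, 15, 5]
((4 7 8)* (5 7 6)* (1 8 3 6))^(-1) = ((1 8 4)(3 6 5 7))^(-1) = (1 4 8)(3 7 5 6)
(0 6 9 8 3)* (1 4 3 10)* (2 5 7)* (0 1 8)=[6, 4, 5, 1, 3, 7, 9, 2, 10, 0, 8]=(0 6 9)(1 4 3)(2 5 7)(8 10)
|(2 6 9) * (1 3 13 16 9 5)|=|(1 3 13 16 9 2 6 5)|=8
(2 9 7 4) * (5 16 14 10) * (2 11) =(2 9 7 4 11)(5 16 14 10) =[0, 1, 9, 3, 11, 16, 6, 4, 8, 7, 5, 2, 12, 13, 10, 15, 14]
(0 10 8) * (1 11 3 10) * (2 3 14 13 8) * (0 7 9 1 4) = (0 4)(1 11 14 13 8 7 9)(2 3 10) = [4, 11, 3, 10, 0, 5, 6, 9, 7, 1, 2, 14, 12, 8, 13]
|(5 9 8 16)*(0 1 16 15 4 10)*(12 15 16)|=12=|(0 1 12 15 4 10)(5 9 8 16)|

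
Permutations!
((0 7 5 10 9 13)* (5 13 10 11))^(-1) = ((0 7 13)(5 11)(9 10))^(-1) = (0 13 7)(5 11)(9 10)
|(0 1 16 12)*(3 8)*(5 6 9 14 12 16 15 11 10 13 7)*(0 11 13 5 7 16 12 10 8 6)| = 14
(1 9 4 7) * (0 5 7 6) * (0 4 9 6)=[5, 6, 2, 3, 0, 7, 4, 1, 8, 9]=(9)(0 5 7 1 6 4)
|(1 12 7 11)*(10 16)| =4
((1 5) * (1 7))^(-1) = (1 7 5) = ((1 5 7))^(-1)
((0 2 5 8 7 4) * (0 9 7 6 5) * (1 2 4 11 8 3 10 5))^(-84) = (0 6 7)(1 11 4)(2 8 9)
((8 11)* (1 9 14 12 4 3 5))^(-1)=(1 5 3 4 12 14 9)(8 11)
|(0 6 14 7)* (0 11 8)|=|(0 6 14 7 11 8)|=6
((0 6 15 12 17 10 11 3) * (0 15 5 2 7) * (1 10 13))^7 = (0 5 7 6 2)(1 13 17 12 15 3 11 10)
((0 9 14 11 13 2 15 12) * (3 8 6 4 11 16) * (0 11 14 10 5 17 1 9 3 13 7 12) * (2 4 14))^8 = (0 2 13 14 8)(1 5 9 17 10)(3 15 4 16 6)(7 11 12)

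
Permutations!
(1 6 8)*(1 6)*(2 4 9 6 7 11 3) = (2 4 9 6 8 7 11 3) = [0, 1, 4, 2, 9, 5, 8, 11, 7, 6, 10, 3]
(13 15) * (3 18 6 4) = (3 18 6 4)(13 15) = [0, 1, 2, 18, 3, 5, 4, 7, 8, 9, 10, 11, 12, 15, 14, 13, 16, 17, 6]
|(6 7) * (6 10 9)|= 4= |(6 7 10 9)|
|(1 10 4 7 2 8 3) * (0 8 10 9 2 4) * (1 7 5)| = |(0 8 3 7 4 5 1 9 2 10)| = 10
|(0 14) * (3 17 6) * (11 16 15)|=|(0 14)(3 17 6)(11 16 15)|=6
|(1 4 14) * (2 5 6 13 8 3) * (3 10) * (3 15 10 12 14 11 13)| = |(1 4 11 13 8 12 14)(2 5 6 3)(10 15)| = 28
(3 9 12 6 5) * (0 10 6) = [10, 1, 2, 9, 4, 3, 5, 7, 8, 12, 6, 11, 0] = (0 10 6 5 3 9 12)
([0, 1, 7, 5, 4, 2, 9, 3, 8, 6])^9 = (2 7 3 5)(6 9)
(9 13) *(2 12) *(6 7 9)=(2 12)(6 7 9 13)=[0, 1, 12, 3, 4, 5, 7, 9, 8, 13, 10, 11, 2, 6]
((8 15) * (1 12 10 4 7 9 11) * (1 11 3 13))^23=((1 12 10 4 7 9 3 13)(8 15))^23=(1 13 3 9 7 4 10 12)(8 15)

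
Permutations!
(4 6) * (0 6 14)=[6, 1, 2, 3, 14, 5, 4, 7, 8, 9, 10, 11, 12, 13, 0]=(0 6 4 14)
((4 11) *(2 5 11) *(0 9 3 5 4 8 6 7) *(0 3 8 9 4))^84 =((0 4 2)(3 5 11 9 8 6 7))^84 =(11)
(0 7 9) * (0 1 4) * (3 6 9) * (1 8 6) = (0 7 3 1 4)(6 9 8) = [7, 4, 2, 1, 0, 5, 9, 3, 6, 8]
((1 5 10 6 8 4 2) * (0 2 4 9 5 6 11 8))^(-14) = ((0 2 1 6)(5 10 11 8 9))^(-14) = (0 1)(2 6)(5 10 11 8 9)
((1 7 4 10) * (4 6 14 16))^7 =(16)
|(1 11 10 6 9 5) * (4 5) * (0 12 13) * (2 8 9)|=|(0 12 13)(1 11 10 6 2 8 9 4 5)|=9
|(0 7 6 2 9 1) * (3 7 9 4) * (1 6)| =8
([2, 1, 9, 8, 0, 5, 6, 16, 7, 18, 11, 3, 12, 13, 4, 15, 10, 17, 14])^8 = [9, 1, 18, 7, 2, 5, 6, 10, 16, 14, 3, 8, 12, 13, 0, 15, 11, 17, 4]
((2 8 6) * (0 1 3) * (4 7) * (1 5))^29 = (0 5 1 3)(2 6 8)(4 7)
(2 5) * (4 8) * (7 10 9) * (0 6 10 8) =(0 6 10 9 7 8 4)(2 5) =[6, 1, 5, 3, 0, 2, 10, 8, 4, 7, 9]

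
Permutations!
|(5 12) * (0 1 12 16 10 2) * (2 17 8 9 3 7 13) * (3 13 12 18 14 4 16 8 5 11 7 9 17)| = 33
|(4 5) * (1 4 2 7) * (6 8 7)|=|(1 4 5 2 6 8 7)|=7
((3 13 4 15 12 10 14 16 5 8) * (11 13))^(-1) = ((3 11 13 4 15 12 10 14 16 5 8))^(-1) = (3 8 5 16 14 10 12 15 4 13 11)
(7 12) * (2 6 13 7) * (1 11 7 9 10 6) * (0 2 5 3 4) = (0 2 1 11 7 12 5 3 4)(6 13 9 10) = [2, 11, 1, 4, 0, 3, 13, 12, 8, 10, 6, 7, 5, 9]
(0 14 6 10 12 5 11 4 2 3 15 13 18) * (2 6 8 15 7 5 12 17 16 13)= (0 14 8 15 2 3 7 5 11 4 6 10 17 16 13 18)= [14, 1, 3, 7, 6, 11, 10, 5, 15, 9, 17, 4, 12, 18, 8, 2, 13, 16, 0]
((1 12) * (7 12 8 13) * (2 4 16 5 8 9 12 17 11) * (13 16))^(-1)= ((1 9 12)(2 4 13 7 17 11)(5 8 16))^(-1)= (1 12 9)(2 11 17 7 13 4)(5 16 8)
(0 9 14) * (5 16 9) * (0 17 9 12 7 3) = (0 5 16 12 7 3)(9 14 17) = [5, 1, 2, 0, 4, 16, 6, 3, 8, 14, 10, 11, 7, 13, 17, 15, 12, 9]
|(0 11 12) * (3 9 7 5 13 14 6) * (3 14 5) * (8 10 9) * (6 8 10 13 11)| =|(0 6 14 8 13 5 11 12)(3 10 9 7)| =8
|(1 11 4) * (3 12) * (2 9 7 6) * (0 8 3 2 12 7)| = |(0 8 3 7 6 12 2 9)(1 11 4)| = 24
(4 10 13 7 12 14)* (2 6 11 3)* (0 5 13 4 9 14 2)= [5, 1, 6, 0, 10, 13, 11, 12, 8, 14, 4, 3, 2, 7, 9]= (0 5 13 7 12 2 6 11 3)(4 10)(9 14)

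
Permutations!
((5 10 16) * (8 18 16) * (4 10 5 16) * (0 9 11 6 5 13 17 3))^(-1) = (0 3 17 13 5 6 11 9)(4 18 8 10)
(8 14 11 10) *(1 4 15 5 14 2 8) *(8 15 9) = (1 4 9 8 2 15 5 14 11 10) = [0, 4, 15, 3, 9, 14, 6, 7, 2, 8, 1, 10, 12, 13, 11, 5]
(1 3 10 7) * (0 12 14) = (0 12 14)(1 3 10 7) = [12, 3, 2, 10, 4, 5, 6, 1, 8, 9, 7, 11, 14, 13, 0]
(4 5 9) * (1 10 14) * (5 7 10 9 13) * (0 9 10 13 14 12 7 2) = [9, 10, 0, 3, 2, 14, 6, 13, 8, 4, 12, 11, 7, 5, 1] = (0 9 4 2)(1 10 12 7 13 5 14)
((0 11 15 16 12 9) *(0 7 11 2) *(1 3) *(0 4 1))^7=(0 4 3 2 1)(7 11 15 16 12 9)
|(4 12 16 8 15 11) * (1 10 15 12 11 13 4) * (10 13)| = |(1 13 4 11)(8 12 16)(10 15)| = 12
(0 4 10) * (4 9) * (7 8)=(0 9 4 10)(7 8)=[9, 1, 2, 3, 10, 5, 6, 8, 7, 4, 0]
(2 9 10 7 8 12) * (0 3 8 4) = (0 3 8 12 2 9 10 7 4) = [3, 1, 9, 8, 0, 5, 6, 4, 12, 10, 7, 11, 2]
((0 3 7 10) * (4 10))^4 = (0 10 4 7 3)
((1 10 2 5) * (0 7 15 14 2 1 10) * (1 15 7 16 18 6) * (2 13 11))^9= (0 1 6 18 16)(2 10 14 11 5 15 13)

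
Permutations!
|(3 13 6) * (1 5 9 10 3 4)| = |(1 5 9 10 3 13 6 4)| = 8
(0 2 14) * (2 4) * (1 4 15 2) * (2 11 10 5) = (0 15 11 10 5 2 14)(1 4) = [15, 4, 14, 3, 1, 2, 6, 7, 8, 9, 5, 10, 12, 13, 0, 11]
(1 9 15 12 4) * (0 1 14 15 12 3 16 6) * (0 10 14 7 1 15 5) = (0 15 3 16 6 10 14 5)(1 9 12 4 7) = [15, 9, 2, 16, 7, 0, 10, 1, 8, 12, 14, 11, 4, 13, 5, 3, 6]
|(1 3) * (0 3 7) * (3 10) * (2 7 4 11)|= 8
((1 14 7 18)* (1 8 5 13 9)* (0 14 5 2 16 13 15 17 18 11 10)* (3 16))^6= (0 14 7 11 10)(1 2 5 3 15 16 17 13 18 9 8)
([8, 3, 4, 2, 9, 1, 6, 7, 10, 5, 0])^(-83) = [8, 3, 4, 2, 9, 1, 6, 7, 10, 5, 0]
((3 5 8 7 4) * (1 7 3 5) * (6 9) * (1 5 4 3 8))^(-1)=(1 5 3 7)(6 9)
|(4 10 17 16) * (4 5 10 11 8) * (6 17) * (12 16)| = 6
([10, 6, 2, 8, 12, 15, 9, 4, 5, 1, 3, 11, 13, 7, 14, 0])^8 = [3, 9, 2, 5, 4, 0, 1, 7, 15, 6, 8, 11, 12, 13, 14, 10]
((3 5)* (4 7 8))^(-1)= ((3 5)(4 7 8))^(-1)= (3 5)(4 8 7)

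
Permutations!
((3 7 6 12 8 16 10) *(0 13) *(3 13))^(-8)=(0 3 7 6 12 8 16 10 13)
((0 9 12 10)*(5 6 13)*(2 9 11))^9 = (13)(0 9)(2 10)(11 12)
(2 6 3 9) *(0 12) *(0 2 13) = (0 12 2 6 3 9 13) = [12, 1, 6, 9, 4, 5, 3, 7, 8, 13, 10, 11, 2, 0]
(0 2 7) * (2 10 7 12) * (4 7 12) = (0 10 12 2 4 7) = [10, 1, 4, 3, 7, 5, 6, 0, 8, 9, 12, 11, 2]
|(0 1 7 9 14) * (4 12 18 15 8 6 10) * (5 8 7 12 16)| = 24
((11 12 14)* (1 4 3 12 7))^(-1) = ((1 4 3 12 14 11 7))^(-1) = (1 7 11 14 12 3 4)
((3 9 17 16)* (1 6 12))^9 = ((1 6 12)(3 9 17 16))^9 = (3 9 17 16)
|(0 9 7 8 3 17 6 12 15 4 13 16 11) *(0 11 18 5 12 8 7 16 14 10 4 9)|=12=|(3 17 6 8)(4 13 14 10)(5 12 15 9 16 18)|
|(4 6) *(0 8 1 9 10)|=|(0 8 1 9 10)(4 6)|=10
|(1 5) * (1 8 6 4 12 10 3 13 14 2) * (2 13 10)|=14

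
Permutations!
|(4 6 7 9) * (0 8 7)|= |(0 8 7 9 4 6)|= 6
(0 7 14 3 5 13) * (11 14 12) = (0 7 12 11 14 3 5 13) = [7, 1, 2, 5, 4, 13, 6, 12, 8, 9, 10, 14, 11, 0, 3]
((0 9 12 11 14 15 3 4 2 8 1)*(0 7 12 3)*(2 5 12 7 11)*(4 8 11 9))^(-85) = ((0 4 5 12 2 11 14 15)(1 9 3 8))^(-85) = (0 12 14 4 2 15 5 11)(1 8 3 9)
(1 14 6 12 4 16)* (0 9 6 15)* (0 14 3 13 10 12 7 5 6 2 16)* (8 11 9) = (0 8 11 9 2 16 1 3 13 10 12 4)(5 6 7)(14 15) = [8, 3, 16, 13, 0, 6, 7, 5, 11, 2, 12, 9, 4, 10, 15, 14, 1]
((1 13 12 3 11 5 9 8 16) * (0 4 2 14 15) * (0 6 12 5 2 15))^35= ((0 4 15 6 12 3 11 2 14)(1 13 5 9 8 16))^35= (0 14 2 11 3 12 6 15 4)(1 16 8 9 5 13)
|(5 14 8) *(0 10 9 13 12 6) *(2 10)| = |(0 2 10 9 13 12 6)(5 14 8)| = 21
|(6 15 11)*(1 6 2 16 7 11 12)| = 4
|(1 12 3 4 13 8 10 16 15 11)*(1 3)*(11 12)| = 10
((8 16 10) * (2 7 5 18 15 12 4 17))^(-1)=(2 17 4 12 15 18 5 7)(8 10 16)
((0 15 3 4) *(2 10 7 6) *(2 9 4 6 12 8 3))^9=(0 9 3 12 10 15 4 6 8 7 2)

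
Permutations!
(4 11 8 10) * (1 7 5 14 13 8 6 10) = [0, 7, 2, 3, 11, 14, 10, 5, 1, 9, 4, 6, 12, 8, 13] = (1 7 5 14 13 8)(4 11 6 10)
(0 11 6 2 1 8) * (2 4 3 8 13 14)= (0 11 6 4 3 8)(1 13 14 2)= [11, 13, 1, 8, 3, 5, 4, 7, 0, 9, 10, 6, 12, 14, 2]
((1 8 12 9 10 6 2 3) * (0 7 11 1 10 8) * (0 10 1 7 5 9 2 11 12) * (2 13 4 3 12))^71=((0 5 9 8)(1 10 6 11 7 2 12 13 4 3))^71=(0 8 9 5)(1 10 6 11 7 2 12 13 4 3)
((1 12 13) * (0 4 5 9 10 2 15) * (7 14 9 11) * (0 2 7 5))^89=((0 4)(1 12 13)(2 15)(5 11)(7 14 9 10))^89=(0 4)(1 13 12)(2 15)(5 11)(7 14 9 10)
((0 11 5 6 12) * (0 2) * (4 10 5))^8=((0 11 4 10 5 6 12 2))^8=(12)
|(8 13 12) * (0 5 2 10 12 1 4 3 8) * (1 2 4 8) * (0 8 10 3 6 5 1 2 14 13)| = 30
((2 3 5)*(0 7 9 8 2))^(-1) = ((0 7 9 8 2 3 5))^(-1) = (0 5 3 2 8 9 7)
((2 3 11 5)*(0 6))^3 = (0 6)(2 5 11 3)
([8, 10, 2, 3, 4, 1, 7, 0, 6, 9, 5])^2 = [6, 5, 2, 3, 4, 10, 0, 8, 7, 9, 1]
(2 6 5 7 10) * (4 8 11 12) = (2 6 5 7 10)(4 8 11 12) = [0, 1, 6, 3, 8, 7, 5, 10, 11, 9, 2, 12, 4]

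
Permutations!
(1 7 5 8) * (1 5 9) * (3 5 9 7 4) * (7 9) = (1 4 3 5 8 7 9) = [0, 4, 2, 5, 3, 8, 6, 9, 7, 1]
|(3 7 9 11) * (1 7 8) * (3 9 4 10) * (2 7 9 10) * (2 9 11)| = |(1 11 10 3 8)(2 7 4 9)| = 20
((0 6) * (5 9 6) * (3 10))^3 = ((0 5 9 6)(3 10))^3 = (0 6 9 5)(3 10)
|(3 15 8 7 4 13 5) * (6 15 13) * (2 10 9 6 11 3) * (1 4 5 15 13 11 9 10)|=|(1 4 9 6 13 15 8 7 5 2)(3 11)|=10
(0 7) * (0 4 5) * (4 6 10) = [7, 1, 2, 3, 5, 0, 10, 6, 8, 9, 4] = (0 7 6 10 4 5)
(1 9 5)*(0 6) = (0 6)(1 9 5) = [6, 9, 2, 3, 4, 1, 0, 7, 8, 5]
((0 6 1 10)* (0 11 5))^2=(0 1 11)(5 6 10)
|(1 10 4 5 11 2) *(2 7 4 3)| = |(1 10 3 2)(4 5 11 7)| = 4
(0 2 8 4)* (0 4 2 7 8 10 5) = (0 7 8 2 10 5) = [7, 1, 10, 3, 4, 0, 6, 8, 2, 9, 5]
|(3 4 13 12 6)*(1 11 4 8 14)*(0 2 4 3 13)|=15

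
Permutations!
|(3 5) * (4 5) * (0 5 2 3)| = 6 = |(0 5)(2 3 4)|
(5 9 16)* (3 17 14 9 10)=(3 17 14 9 16 5 10)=[0, 1, 2, 17, 4, 10, 6, 7, 8, 16, 3, 11, 12, 13, 9, 15, 5, 14]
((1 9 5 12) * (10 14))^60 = ((1 9 5 12)(10 14))^60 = (14)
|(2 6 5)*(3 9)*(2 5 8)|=6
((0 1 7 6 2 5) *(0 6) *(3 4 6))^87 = (7)(2 3 6 5 4)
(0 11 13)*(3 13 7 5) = (0 11 7 5 3 13) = [11, 1, 2, 13, 4, 3, 6, 5, 8, 9, 10, 7, 12, 0]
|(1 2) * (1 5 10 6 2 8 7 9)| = 4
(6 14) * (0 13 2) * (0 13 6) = (0 6 14)(2 13) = [6, 1, 13, 3, 4, 5, 14, 7, 8, 9, 10, 11, 12, 2, 0]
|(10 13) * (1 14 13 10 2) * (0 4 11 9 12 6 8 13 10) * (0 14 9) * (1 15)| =24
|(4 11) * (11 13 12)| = |(4 13 12 11)| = 4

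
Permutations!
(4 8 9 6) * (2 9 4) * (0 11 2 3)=(0 11 2 9 6 3)(4 8)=[11, 1, 9, 0, 8, 5, 3, 7, 4, 6, 10, 2]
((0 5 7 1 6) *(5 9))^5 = ((0 9 5 7 1 6))^5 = (0 6 1 7 5 9)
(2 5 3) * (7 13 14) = (2 5 3)(7 13 14) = [0, 1, 5, 2, 4, 3, 6, 13, 8, 9, 10, 11, 12, 14, 7]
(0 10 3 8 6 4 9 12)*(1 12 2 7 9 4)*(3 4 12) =(0 10 4 12)(1 3 8 6)(2 7 9) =[10, 3, 7, 8, 12, 5, 1, 9, 6, 2, 4, 11, 0]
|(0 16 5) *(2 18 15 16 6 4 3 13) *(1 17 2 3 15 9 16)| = 22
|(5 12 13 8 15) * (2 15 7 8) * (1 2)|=6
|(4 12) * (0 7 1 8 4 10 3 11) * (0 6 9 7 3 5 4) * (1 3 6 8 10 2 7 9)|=12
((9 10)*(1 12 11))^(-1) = (1 11 12)(9 10)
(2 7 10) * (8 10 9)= (2 7 9 8 10)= [0, 1, 7, 3, 4, 5, 6, 9, 10, 8, 2]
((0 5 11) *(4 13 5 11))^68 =(4 5 13)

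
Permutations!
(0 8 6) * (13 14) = (0 8 6)(13 14) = [8, 1, 2, 3, 4, 5, 0, 7, 6, 9, 10, 11, 12, 14, 13]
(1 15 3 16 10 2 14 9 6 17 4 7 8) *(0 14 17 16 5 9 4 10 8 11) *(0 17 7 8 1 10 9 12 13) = (0 14 4 8 10 2 7 11 17 9 6 16 1 15 3 5 12 13) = [14, 15, 7, 5, 8, 12, 16, 11, 10, 6, 2, 17, 13, 0, 4, 3, 1, 9]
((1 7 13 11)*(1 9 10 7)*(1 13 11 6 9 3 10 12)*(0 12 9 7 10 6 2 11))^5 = ((0 12 1 13 2 11 3 6 7))^5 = (0 11 12 3 1 6 13 7 2)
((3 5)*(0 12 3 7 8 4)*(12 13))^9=((0 13 12 3 5 7 8 4))^9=(0 13 12 3 5 7 8 4)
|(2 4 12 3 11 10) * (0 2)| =|(0 2 4 12 3 11 10)| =7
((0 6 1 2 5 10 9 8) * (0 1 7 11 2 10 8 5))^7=(0 7 2 6 11)(1 9 8 10 5)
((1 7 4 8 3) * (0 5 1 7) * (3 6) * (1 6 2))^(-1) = ((0 5 6 3 7 4 8 2 1))^(-1) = (0 1 2 8 4 7 3 6 5)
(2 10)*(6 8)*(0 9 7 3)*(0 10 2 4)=[9, 1, 2, 10, 0, 5, 8, 3, 6, 7, 4]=(0 9 7 3 10 4)(6 8)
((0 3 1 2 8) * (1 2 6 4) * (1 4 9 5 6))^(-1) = (0 8 2 3)(5 9 6)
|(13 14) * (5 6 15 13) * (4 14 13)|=5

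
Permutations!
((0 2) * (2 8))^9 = (8)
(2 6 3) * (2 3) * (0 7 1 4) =(0 7 1 4)(2 6) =[7, 4, 6, 3, 0, 5, 2, 1]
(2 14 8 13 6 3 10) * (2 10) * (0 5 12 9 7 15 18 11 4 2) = (0 5 12 9 7 15 18 11 4 2 14 8 13 6 3) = [5, 1, 14, 0, 2, 12, 3, 15, 13, 7, 10, 4, 9, 6, 8, 18, 16, 17, 11]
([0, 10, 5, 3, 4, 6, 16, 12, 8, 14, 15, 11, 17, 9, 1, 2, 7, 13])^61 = (1 17 6 10 13 16 15 9 7 2 14 12 5)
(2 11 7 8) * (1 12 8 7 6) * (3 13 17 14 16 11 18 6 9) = [0, 12, 18, 13, 4, 5, 1, 7, 2, 3, 10, 9, 8, 17, 16, 15, 11, 14, 6] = (1 12 8 2 18 6)(3 13 17 14 16 11 9)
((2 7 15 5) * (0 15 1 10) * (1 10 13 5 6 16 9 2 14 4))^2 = (0 6 9 7)(1 5 4 13 14)(2 10 15 16)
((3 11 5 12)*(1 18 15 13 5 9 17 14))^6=(1 3 18 11 15 9 13 17 5 14 12)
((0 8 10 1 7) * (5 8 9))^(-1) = (0 7 1 10 8 5 9)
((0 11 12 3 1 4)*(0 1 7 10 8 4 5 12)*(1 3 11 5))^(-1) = (0 11 12 5)(3 4 8 10 7)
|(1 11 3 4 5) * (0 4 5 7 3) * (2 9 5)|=9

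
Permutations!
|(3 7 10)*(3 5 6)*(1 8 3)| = |(1 8 3 7 10 5 6)| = 7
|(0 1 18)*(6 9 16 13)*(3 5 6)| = |(0 1 18)(3 5 6 9 16 13)| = 6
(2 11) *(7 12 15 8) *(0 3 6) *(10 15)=(0 3 6)(2 11)(7 12 10 15 8)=[3, 1, 11, 6, 4, 5, 0, 12, 7, 9, 15, 2, 10, 13, 14, 8]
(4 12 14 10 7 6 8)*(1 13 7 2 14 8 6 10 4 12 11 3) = (1 13 7 10 2 14 4 11 3)(8 12) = [0, 13, 14, 1, 11, 5, 6, 10, 12, 9, 2, 3, 8, 7, 4]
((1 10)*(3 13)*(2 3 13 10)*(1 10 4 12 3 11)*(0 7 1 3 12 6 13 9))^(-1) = (0 9 13 6 4 3 11 2 1 7)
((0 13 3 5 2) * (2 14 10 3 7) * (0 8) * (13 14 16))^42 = (0 10 5 13 2)(3 16 7 8 14)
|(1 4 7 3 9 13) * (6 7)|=7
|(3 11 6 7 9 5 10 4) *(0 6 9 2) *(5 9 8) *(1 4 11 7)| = |(0 6 1 4 3 7 2)(5 10 11 8)| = 28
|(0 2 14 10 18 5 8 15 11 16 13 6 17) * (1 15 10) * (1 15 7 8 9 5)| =90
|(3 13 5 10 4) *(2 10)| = |(2 10 4 3 13 5)| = 6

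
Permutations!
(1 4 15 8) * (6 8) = (1 4 15 6 8) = [0, 4, 2, 3, 15, 5, 8, 7, 1, 9, 10, 11, 12, 13, 14, 6]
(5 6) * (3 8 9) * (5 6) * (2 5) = (2 5)(3 8 9) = [0, 1, 5, 8, 4, 2, 6, 7, 9, 3]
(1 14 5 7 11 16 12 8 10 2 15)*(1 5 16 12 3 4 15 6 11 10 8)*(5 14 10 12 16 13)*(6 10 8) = (1 8 6 11 16 3 4 15 14 13 5 7 12)(2 10) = [0, 8, 10, 4, 15, 7, 11, 12, 6, 9, 2, 16, 1, 5, 13, 14, 3]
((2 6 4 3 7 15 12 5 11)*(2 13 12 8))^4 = (2 7 6 15 4 8 3)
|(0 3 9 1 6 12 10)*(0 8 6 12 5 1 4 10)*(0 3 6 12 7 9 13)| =|(0 6 5 1 7 9 4 10 8 12 3 13)| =12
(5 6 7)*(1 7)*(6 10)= [0, 7, 2, 3, 4, 10, 1, 5, 8, 9, 6]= (1 7 5 10 6)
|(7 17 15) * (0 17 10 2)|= |(0 17 15 7 10 2)|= 6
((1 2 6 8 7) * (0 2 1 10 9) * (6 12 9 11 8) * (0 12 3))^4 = (12)(0 2 3)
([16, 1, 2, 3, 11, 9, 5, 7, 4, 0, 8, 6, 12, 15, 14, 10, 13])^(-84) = (0 10 6 16 8 5 13 4 9 15 11)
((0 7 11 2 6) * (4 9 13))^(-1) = (0 6 2 11 7)(4 13 9)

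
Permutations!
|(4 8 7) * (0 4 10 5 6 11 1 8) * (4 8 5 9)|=12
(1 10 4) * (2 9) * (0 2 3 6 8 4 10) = (10)(0 2 9 3 6 8 4 1) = [2, 0, 9, 6, 1, 5, 8, 7, 4, 3, 10]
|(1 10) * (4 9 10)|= |(1 4 9 10)|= 4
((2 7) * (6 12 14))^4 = ((2 7)(6 12 14))^4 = (6 12 14)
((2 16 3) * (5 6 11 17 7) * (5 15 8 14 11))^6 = (17)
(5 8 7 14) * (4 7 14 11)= [0, 1, 2, 3, 7, 8, 6, 11, 14, 9, 10, 4, 12, 13, 5]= (4 7 11)(5 8 14)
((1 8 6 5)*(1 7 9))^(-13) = ((1 8 6 5 7 9))^(-13) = (1 9 7 5 6 8)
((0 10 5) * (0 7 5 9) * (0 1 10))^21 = ((1 10 9)(5 7))^21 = (10)(5 7)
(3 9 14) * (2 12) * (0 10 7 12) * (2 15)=(0 10 7 12 15 2)(3 9 14)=[10, 1, 0, 9, 4, 5, 6, 12, 8, 14, 7, 11, 15, 13, 3, 2]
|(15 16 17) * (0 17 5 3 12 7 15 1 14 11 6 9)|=42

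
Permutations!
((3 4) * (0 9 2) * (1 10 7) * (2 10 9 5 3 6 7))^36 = (0 1 3 10 6)(2 7 5 9 4)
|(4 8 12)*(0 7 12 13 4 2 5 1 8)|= 9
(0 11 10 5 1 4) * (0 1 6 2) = [11, 4, 0, 3, 1, 6, 2, 7, 8, 9, 5, 10] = (0 11 10 5 6 2)(1 4)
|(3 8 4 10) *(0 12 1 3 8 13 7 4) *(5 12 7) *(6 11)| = |(0 7 4 10 8)(1 3 13 5 12)(6 11)| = 10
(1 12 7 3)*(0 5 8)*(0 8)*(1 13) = (0 5)(1 12 7 3 13) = [5, 12, 2, 13, 4, 0, 6, 3, 8, 9, 10, 11, 7, 1]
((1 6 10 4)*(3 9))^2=(1 10)(4 6)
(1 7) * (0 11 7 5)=(0 11 7 1 5)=[11, 5, 2, 3, 4, 0, 6, 1, 8, 9, 10, 7]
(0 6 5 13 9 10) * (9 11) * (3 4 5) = [6, 1, 2, 4, 5, 13, 3, 7, 8, 10, 0, 9, 12, 11] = (0 6 3 4 5 13 11 9 10)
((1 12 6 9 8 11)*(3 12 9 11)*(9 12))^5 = (1 12 6 11)(3 8 9)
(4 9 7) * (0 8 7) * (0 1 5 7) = [8, 5, 2, 3, 9, 7, 6, 4, 0, 1] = (0 8)(1 5 7 4 9)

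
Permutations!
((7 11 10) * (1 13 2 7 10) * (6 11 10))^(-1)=((1 13 2 7 10 6 11))^(-1)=(1 11 6 10 7 2 13)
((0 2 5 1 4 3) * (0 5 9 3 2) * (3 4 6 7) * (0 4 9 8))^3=((9)(0 4 2 8)(1 6 7 3 5))^3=(9)(0 8 2 4)(1 3 6 5 7)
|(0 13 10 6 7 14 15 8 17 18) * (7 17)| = 12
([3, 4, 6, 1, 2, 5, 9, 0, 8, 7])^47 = (0 7 9 6 2 4 1 3)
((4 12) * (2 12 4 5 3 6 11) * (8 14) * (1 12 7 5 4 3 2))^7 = (1 12 4 3 6 11)(2 7 5)(8 14)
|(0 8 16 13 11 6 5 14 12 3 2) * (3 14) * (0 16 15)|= 42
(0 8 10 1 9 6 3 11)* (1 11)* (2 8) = (0 2 8 10 11)(1 9 6 3) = [2, 9, 8, 1, 4, 5, 3, 7, 10, 6, 11, 0]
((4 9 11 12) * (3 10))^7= (3 10)(4 12 11 9)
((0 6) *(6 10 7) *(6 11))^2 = ((0 10 7 11 6))^2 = (0 7 6 10 11)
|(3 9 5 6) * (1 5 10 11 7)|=8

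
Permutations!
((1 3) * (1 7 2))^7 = (1 2 7 3)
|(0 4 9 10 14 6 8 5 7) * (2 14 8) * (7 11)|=24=|(0 4 9 10 8 5 11 7)(2 14 6)|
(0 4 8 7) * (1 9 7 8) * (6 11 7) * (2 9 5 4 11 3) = (0 11 7)(1 5 4)(2 9 6 3) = [11, 5, 9, 2, 1, 4, 3, 0, 8, 6, 10, 7]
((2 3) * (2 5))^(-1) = ((2 3 5))^(-1) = (2 5 3)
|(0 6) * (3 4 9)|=6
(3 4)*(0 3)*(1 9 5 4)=[3, 9, 2, 1, 0, 4, 6, 7, 8, 5]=(0 3 1 9 5 4)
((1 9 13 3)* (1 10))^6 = ((1 9 13 3 10))^6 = (1 9 13 3 10)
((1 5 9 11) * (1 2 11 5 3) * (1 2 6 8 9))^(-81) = (1 5 9 8 6 11 2 3)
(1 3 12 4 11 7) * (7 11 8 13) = (1 3 12 4 8 13 7) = [0, 3, 2, 12, 8, 5, 6, 1, 13, 9, 10, 11, 4, 7]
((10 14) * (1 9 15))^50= (1 15 9)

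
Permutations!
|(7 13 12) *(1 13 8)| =5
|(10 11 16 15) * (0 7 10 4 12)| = 8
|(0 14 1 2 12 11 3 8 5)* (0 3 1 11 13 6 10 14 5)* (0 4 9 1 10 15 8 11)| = 18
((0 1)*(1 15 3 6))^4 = ((0 15 3 6 1))^4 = (0 1 6 3 15)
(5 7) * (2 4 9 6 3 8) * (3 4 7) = (2 7 5 3 8)(4 9 6) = [0, 1, 7, 8, 9, 3, 4, 5, 2, 6]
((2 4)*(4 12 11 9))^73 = (2 9 12 4 11)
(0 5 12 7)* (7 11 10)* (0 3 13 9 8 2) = [5, 1, 0, 13, 4, 12, 6, 3, 2, 8, 7, 10, 11, 9] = (0 5 12 11 10 7 3 13 9 8 2)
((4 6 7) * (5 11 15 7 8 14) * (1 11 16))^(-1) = ((1 11 15 7 4 6 8 14 5 16))^(-1) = (1 16 5 14 8 6 4 7 15 11)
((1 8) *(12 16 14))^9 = ((1 8)(12 16 14))^9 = (16)(1 8)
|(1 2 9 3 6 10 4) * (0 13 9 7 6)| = 12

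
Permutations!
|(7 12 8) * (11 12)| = |(7 11 12 8)| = 4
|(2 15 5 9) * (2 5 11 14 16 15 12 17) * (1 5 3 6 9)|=12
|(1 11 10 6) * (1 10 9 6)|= |(1 11 9 6 10)|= 5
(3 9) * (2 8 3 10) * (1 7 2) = (1 7 2 8 3 9 10) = [0, 7, 8, 9, 4, 5, 6, 2, 3, 10, 1]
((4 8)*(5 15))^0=((4 8)(5 15))^0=(15)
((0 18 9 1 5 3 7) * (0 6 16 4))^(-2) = (0 16 7 5 9)(1 18 4 6 3)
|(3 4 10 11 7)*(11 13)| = |(3 4 10 13 11 7)| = 6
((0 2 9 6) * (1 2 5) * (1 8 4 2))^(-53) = (0 4 6 8 9 5 2)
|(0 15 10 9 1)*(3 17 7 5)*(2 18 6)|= |(0 15 10 9 1)(2 18 6)(3 17 7 5)|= 60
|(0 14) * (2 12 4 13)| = 4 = |(0 14)(2 12 4 13)|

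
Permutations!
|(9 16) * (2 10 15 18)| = 4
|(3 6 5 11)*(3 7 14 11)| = |(3 6 5)(7 14 11)| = 3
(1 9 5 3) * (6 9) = (1 6 9 5 3) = [0, 6, 2, 1, 4, 3, 9, 7, 8, 5]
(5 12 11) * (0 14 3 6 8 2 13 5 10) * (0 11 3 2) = (0 14 2 13 5 12 3 6 8)(10 11) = [14, 1, 13, 6, 4, 12, 8, 7, 0, 9, 11, 10, 3, 5, 2]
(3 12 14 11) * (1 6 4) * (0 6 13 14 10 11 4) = (0 6)(1 13 14 4)(3 12 10 11) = [6, 13, 2, 12, 1, 5, 0, 7, 8, 9, 11, 3, 10, 14, 4]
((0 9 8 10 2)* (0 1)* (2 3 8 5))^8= (0 2 9 1 5)(3 10 8)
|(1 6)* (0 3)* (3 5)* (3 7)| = |(0 5 7 3)(1 6)| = 4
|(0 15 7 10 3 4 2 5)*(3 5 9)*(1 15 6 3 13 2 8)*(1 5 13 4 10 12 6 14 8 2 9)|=|(0 14 8 5)(1 15 7 12 6 3 10 13 9 4 2)|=44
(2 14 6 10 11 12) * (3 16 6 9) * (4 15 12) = (2 14 9 3 16 6 10 11 4 15 12) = [0, 1, 14, 16, 15, 5, 10, 7, 8, 3, 11, 4, 2, 13, 9, 12, 6]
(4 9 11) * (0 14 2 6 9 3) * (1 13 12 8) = [14, 13, 6, 0, 3, 5, 9, 7, 1, 11, 10, 4, 8, 12, 2] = (0 14 2 6 9 11 4 3)(1 13 12 8)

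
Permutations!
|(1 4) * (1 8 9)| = |(1 4 8 9)| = 4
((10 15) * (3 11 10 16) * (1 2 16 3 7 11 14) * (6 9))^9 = (16)(6 9) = ((1 2 16 7 11 10 15 3 14)(6 9))^9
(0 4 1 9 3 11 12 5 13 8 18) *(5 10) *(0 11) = [4, 9, 2, 0, 1, 13, 6, 7, 18, 3, 5, 12, 10, 8, 14, 15, 16, 17, 11] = (0 4 1 9 3)(5 13 8 18 11 12 10)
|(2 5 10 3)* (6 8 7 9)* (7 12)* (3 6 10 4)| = 12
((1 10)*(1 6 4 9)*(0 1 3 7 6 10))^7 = ((10)(0 1)(3 7 6 4 9))^7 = (10)(0 1)(3 6 9 7 4)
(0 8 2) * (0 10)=[8, 1, 10, 3, 4, 5, 6, 7, 2, 9, 0]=(0 8 2 10)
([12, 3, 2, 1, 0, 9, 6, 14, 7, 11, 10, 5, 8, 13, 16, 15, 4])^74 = [14, 1, 2, 3, 7, 11, 6, 0, 4, 5, 10, 9, 16, 13, 12, 15, 8]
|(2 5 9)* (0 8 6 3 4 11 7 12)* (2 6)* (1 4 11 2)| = |(0 8 1 4 2 5 9 6 3 11 7 12)| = 12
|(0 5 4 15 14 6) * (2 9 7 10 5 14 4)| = |(0 14 6)(2 9 7 10 5)(4 15)| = 30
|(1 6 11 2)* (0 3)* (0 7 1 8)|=8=|(0 3 7 1 6 11 2 8)|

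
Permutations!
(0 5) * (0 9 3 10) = (0 5 9 3 10) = [5, 1, 2, 10, 4, 9, 6, 7, 8, 3, 0]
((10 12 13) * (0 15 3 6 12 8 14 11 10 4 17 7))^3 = ((0 15 3 6 12 13 4 17 7)(8 14 11 10))^3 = (0 6 4)(3 13 7)(8 10 11 14)(12 17 15)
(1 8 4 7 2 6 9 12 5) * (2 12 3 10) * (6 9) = (1 8 4 7 12 5)(2 9 3 10) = [0, 8, 9, 10, 7, 1, 6, 12, 4, 3, 2, 11, 5]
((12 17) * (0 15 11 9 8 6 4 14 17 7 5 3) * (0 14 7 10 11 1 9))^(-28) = (0 1 8 4 5 14 12 11 15 9 6 7 3 17 10)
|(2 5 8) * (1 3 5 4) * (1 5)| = |(1 3)(2 4 5 8)| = 4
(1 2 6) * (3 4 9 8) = (1 2 6)(3 4 9 8) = [0, 2, 6, 4, 9, 5, 1, 7, 3, 8]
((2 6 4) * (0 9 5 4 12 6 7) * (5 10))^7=(6 12)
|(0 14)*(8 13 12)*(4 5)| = |(0 14)(4 5)(8 13 12)| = 6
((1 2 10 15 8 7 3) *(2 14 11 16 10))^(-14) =(1 10 3 16 7 11 8 14 15)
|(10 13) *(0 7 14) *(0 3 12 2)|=6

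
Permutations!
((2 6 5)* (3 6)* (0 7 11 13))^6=(0 11)(2 6)(3 5)(7 13)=((0 7 11 13)(2 3 6 5))^6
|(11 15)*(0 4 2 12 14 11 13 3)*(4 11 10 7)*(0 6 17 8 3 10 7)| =20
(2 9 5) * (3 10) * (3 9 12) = [0, 1, 12, 10, 4, 2, 6, 7, 8, 5, 9, 11, 3] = (2 12 3 10 9 5)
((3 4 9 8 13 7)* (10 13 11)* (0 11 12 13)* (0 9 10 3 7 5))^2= ((0 11 3 4 10 9 8 12 13 5))^2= (0 3 10 8 13)(4 9 12 5 11)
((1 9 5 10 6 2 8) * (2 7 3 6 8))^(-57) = (1 10 9 8 5)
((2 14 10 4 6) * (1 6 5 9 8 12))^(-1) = (1 12 8 9 5 4 10 14 2 6)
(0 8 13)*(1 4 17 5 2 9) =[8, 4, 9, 3, 17, 2, 6, 7, 13, 1, 10, 11, 12, 0, 14, 15, 16, 5] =(0 8 13)(1 4 17 5 2 9)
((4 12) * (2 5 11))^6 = ((2 5 11)(4 12))^6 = (12)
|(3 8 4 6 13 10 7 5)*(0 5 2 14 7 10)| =|(0 5 3 8 4 6 13)(2 14 7)| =21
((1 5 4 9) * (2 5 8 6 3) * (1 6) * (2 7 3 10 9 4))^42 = (10)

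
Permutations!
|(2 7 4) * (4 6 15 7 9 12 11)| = |(2 9 12 11 4)(6 15 7)| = 15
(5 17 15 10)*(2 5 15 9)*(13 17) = (2 5 13 17 9)(10 15) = [0, 1, 5, 3, 4, 13, 6, 7, 8, 2, 15, 11, 12, 17, 14, 10, 16, 9]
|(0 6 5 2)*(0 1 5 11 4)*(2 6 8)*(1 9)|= 9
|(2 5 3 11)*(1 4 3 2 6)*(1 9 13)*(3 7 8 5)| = 11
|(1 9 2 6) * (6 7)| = 5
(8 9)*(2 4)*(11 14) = [0, 1, 4, 3, 2, 5, 6, 7, 9, 8, 10, 14, 12, 13, 11] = (2 4)(8 9)(11 14)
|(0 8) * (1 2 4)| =6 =|(0 8)(1 2 4)|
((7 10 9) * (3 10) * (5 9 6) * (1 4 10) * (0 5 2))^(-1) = (0 2 6 10 4 1 3 7 9 5)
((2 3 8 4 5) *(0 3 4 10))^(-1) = ((0 3 8 10)(2 4 5))^(-1) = (0 10 8 3)(2 5 4)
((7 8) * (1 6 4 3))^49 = ((1 6 4 3)(7 8))^49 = (1 6 4 3)(7 8)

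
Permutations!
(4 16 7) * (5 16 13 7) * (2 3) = (2 3)(4 13 7)(5 16) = [0, 1, 3, 2, 13, 16, 6, 4, 8, 9, 10, 11, 12, 7, 14, 15, 5]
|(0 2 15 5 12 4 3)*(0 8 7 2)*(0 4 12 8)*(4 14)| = 20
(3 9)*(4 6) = (3 9)(4 6) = [0, 1, 2, 9, 6, 5, 4, 7, 8, 3]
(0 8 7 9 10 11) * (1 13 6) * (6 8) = (0 6 1 13 8 7 9 10 11) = [6, 13, 2, 3, 4, 5, 1, 9, 7, 10, 11, 0, 12, 8]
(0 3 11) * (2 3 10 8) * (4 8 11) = (0 10 11)(2 3 4 8) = [10, 1, 3, 4, 8, 5, 6, 7, 2, 9, 11, 0]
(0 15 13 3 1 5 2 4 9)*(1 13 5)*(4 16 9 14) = [15, 1, 16, 13, 14, 2, 6, 7, 8, 0, 10, 11, 12, 3, 4, 5, 9] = (0 15 5 2 16 9)(3 13)(4 14)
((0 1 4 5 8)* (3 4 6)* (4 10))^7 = ((0 1 6 3 10 4 5 8))^7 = (0 8 5 4 10 3 6 1)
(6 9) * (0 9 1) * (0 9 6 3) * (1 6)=(0 1 9 3)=[1, 9, 2, 0, 4, 5, 6, 7, 8, 3]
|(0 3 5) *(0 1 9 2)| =|(0 3 5 1 9 2)| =6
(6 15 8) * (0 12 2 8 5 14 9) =(0 12 2 8 6 15 5 14 9) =[12, 1, 8, 3, 4, 14, 15, 7, 6, 0, 10, 11, 2, 13, 9, 5]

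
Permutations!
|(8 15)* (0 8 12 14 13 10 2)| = |(0 8 15 12 14 13 10 2)| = 8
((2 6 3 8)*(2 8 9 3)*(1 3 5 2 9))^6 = (2 9)(5 6)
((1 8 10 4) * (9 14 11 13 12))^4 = ((1 8 10 4)(9 14 11 13 12))^4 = (9 12 13 11 14)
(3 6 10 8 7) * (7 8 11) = (3 6 10 11 7) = [0, 1, 2, 6, 4, 5, 10, 3, 8, 9, 11, 7]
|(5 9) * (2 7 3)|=|(2 7 3)(5 9)|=6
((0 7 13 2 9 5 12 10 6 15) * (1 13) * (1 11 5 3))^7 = (0 15 6 10 12 5 11 7)(1 2 3 13 9)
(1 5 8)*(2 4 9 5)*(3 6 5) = (1 2 4 9 3 6 5 8) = [0, 2, 4, 6, 9, 8, 5, 7, 1, 3]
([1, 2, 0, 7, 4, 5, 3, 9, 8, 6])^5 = (0 2 1)(3 7 9 6)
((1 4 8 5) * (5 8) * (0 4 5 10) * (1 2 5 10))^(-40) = ((0 4 1 10)(2 5))^(-40) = (10)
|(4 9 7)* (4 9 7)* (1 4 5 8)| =6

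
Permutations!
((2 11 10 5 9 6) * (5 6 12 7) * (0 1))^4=((0 1)(2 11 10 6)(5 9 12 7))^4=(12)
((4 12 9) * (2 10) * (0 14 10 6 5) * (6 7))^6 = (0 5 6 7 2 10 14)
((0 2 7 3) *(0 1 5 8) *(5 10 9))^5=(0 10 2 9 7 5 3 8 1)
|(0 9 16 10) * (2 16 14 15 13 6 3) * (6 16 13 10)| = 5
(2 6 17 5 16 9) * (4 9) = (2 6 17 5 16 4 9) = [0, 1, 6, 3, 9, 16, 17, 7, 8, 2, 10, 11, 12, 13, 14, 15, 4, 5]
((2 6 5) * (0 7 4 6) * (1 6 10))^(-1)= (0 2 5 6 1 10 4 7)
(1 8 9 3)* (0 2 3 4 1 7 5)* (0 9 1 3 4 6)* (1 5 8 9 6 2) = (0 1 9 2 4 3 7 8 5 6) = [1, 9, 4, 7, 3, 6, 0, 8, 5, 2]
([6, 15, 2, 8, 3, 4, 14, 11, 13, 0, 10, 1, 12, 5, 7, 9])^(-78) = [14, 9, 2, 13, 8, 3, 7, 1, 5, 6, 10, 15, 12, 4, 11, 0]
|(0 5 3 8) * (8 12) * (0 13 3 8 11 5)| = 6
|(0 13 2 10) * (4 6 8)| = 12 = |(0 13 2 10)(4 6 8)|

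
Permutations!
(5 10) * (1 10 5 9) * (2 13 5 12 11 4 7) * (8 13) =[0, 10, 8, 3, 7, 12, 6, 2, 13, 1, 9, 4, 11, 5] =(1 10 9)(2 8 13 5 12 11 4 7)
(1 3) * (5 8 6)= [0, 3, 2, 1, 4, 8, 5, 7, 6]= (1 3)(5 8 6)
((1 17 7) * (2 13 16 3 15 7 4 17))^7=((1 2 13 16 3 15 7)(4 17))^7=(4 17)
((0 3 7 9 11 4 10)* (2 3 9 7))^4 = (0 10 4 11 9)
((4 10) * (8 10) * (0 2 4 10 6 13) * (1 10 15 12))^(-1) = (0 13 6 8 4 2)(1 12 15 10)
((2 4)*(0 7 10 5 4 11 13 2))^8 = ((0 7 10 5 4)(2 11 13))^8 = (0 5 7 4 10)(2 13 11)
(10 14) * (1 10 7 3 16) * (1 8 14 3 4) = (1 10 3 16 8 14 7 4) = [0, 10, 2, 16, 1, 5, 6, 4, 14, 9, 3, 11, 12, 13, 7, 15, 8]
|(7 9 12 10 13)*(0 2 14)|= |(0 2 14)(7 9 12 10 13)|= 15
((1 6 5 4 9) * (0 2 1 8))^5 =((0 2 1 6 5 4 9 8))^5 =(0 4 1 8 5 2 9 6)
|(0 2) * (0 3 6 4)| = 5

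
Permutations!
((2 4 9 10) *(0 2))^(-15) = ((0 2 4 9 10))^(-15) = (10)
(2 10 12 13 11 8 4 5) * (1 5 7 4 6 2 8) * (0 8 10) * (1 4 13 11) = (0 8 6 2)(1 5 10 12 11 4 7 13) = [8, 5, 0, 3, 7, 10, 2, 13, 6, 9, 12, 4, 11, 1]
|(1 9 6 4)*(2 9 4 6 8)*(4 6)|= 3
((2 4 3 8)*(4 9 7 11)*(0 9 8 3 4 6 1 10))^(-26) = ((0 9 7 11 6 1 10)(2 8))^(-26) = (0 7 6 10 9 11 1)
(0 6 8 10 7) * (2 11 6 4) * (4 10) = [10, 1, 11, 3, 2, 5, 8, 0, 4, 9, 7, 6] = (0 10 7)(2 11 6 8 4)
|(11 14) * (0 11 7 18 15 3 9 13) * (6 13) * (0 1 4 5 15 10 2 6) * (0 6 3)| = |(0 11 14 7 18 10 2 3 9 6 13 1 4 5 15)| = 15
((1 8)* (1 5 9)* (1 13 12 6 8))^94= ((5 9 13 12 6 8))^94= (5 6 13)(8 12 9)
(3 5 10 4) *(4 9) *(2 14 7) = [0, 1, 14, 5, 3, 10, 6, 2, 8, 4, 9, 11, 12, 13, 7] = (2 14 7)(3 5 10 9 4)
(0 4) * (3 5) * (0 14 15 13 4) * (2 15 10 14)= (2 15 13 4)(3 5)(10 14)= [0, 1, 15, 5, 2, 3, 6, 7, 8, 9, 14, 11, 12, 4, 10, 13]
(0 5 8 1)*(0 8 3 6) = [5, 8, 2, 6, 4, 3, 0, 7, 1] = (0 5 3 6)(1 8)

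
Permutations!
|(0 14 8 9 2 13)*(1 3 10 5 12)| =30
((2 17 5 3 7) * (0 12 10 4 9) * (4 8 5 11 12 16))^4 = ((0 16 4 9)(2 17 11 12 10 8 5 3 7))^4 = (2 10 7 12 3 11 5 17 8)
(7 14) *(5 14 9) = (5 14 7 9) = [0, 1, 2, 3, 4, 14, 6, 9, 8, 5, 10, 11, 12, 13, 7]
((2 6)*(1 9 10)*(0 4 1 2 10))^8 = (2 10 6)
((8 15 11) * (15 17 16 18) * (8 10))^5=((8 17 16 18 15 11 10))^5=(8 11 18 17 10 15 16)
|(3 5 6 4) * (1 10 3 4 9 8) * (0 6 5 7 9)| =|(0 6)(1 10 3 7 9 8)| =6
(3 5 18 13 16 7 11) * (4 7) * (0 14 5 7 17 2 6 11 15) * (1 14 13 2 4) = (0 13 16 1 14 5 18 2 6 11 3 7 15)(4 17) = [13, 14, 6, 7, 17, 18, 11, 15, 8, 9, 10, 3, 12, 16, 5, 0, 1, 4, 2]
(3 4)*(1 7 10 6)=[0, 7, 2, 4, 3, 5, 1, 10, 8, 9, 6]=(1 7 10 6)(3 4)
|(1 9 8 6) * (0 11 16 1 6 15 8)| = |(0 11 16 1 9)(8 15)| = 10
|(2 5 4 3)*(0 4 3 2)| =|(0 4 2 5 3)| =5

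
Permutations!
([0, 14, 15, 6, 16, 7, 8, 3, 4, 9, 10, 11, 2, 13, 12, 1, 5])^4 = [0, 15, 12, 16, 3, 8, 5, 4, 7, 9, 10, 11, 14, 13, 1, 2, 6]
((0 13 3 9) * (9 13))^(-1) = (0 9)(3 13)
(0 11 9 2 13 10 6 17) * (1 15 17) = [11, 15, 13, 3, 4, 5, 1, 7, 8, 2, 6, 9, 12, 10, 14, 17, 16, 0] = (0 11 9 2 13 10 6 1 15 17)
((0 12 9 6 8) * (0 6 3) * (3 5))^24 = (0 3 5 9 12)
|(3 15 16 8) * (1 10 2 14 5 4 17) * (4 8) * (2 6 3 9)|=|(1 10 6 3 15 16 4 17)(2 14 5 8 9)|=40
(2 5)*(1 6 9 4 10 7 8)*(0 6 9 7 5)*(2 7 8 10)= (0 6 8 1 9 4 2)(5 7 10)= [6, 9, 0, 3, 2, 7, 8, 10, 1, 4, 5]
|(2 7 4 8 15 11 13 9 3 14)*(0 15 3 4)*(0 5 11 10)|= 30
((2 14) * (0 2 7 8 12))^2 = ((0 2 14 7 8 12))^2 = (0 14 8)(2 7 12)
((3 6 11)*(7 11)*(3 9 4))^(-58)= ((3 6 7 11 9 4))^(-58)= (3 7 9)(4 6 11)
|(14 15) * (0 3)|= |(0 3)(14 15)|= 2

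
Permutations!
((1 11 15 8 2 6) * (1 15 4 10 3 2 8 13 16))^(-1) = (1 16 13 15 6 2 3 10 4 11)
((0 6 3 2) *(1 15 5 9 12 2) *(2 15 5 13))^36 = (0 12 3 13 5)(1 2 9 6 15)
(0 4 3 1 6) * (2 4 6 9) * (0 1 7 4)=[6, 9, 0, 7, 3, 5, 1, 4, 8, 2]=(0 6 1 9 2)(3 7 4)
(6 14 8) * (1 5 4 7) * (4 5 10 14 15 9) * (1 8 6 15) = [0, 10, 2, 3, 7, 5, 1, 8, 15, 4, 14, 11, 12, 13, 6, 9] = (1 10 14 6)(4 7 8 15 9)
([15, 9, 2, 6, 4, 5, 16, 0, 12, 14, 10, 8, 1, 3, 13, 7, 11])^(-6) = [0, 3, 2, 8, 4, 5, 12, 7, 14, 6, 10, 9, 13, 11, 16, 15, 1]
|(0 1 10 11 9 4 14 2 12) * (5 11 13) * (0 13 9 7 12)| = 35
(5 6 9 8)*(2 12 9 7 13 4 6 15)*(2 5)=[0, 1, 12, 3, 6, 15, 7, 13, 2, 8, 10, 11, 9, 4, 14, 5]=(2 12 9 8)(4 6 7 13)(5 15)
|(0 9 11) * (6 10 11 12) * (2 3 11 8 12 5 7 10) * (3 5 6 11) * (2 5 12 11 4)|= |(0 9 6 5 7 10 8 11)(2 12 4)|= 24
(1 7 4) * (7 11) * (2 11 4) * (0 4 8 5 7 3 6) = (0 4 1 8 5 7 2 11 3 6) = [4, 8, 11, 6, 1, 7, 0, 2, 5, 9, 10, 3]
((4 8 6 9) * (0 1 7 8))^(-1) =(0 4 9 6 8 7 1)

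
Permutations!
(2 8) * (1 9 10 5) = (1 9 10 5)(2 8) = [0, 9, 8, 3, 4, 1, 6, 7, 2, 10, 5]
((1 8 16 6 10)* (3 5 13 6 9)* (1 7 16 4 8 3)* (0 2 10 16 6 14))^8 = (0 3 6)(1 7 14)(2 5 16)(9 10 13)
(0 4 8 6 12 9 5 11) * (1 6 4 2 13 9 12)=[2, 6, 13, 3, 8, 11, 1, 7, 4, 5, 10, 0, 12, 9]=(0 2 13 9 5 11)(1 6)(4 8)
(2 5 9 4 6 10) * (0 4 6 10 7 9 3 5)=(0 4 10 2)(3 5)(6 7 9)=[4, 1, 0, 5, 10, 3, 7, 9, 8, 6, 2]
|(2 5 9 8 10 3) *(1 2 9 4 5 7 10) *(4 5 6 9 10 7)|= |(1 2 4 6 9 8)(3 10)|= 6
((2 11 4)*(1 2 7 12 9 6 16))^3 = ((1 2 11 4 7 12 9 6 16))^3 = (1 4 9)(2 7 6)(11 12 16)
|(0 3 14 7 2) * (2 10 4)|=7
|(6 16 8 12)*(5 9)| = 4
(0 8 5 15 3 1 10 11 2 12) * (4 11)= (0 8 5 15 3 1 10 4 11 2 12)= [8, 10, 12, 1, 11, 15, 6, 7, 5, 9, 4, 2, 0, 13, 14, 3]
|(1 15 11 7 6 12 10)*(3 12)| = |(1 15 11 7 6 3 12 10)| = 8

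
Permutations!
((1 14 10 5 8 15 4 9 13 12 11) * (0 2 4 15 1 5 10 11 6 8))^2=(15)(0 4 13 6 1 11)(2 9 12 8 14 5)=((15)(0 2 4 9 13 12 6 8 1 14 11 5))^2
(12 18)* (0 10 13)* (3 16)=(0 10 13)(3 16)(12 18)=[10, 1, 2, 16, 4, 5, 6, 7, 8, 9, 13, 11, 18, 0, 14, 15, 3, 17, 12]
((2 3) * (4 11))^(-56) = (11)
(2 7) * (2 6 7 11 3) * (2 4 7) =[0, 1, 11, 4, 7, 5, 2, 6, 8, 9, 10, 3] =(2 11 3 4 7 6)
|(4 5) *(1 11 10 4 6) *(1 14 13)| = |(1 11 10 4 5 6 14 13)| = 8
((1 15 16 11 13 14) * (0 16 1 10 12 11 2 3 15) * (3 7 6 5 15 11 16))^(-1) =((0 3 11 13 14 10 12 16 2 7 6 5 15 1))^(-1) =(0 1 15 5 6 7 2 16 12 10 14 13 11 3)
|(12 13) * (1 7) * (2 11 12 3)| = 10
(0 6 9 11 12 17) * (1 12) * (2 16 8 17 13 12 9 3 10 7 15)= [6, 9, 16, 10, 4, 5, 3, 15, 17, 11, 7, 1, 13, 12, 14, 2, 8, 0]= (0 6 3 10 7 15 2 16 8 17)(1 9 11)(12 13)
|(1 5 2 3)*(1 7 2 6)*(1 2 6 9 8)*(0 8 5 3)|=14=|(0 8 1 3 7 6 2)(5 9)|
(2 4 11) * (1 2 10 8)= [0, 2, 4, 3, 11, 5, 6, 7, 1, 9, 8, 10]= (1 2 4 11 10 8)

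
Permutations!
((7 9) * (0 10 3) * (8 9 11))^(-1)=((0 10 3)(7 11 8 9))^(-1)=(0 3 10)(7 9 8 11)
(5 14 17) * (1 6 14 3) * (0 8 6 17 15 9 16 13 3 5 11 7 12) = (0 8 6 14 15 9 16 13 3 1 17 11 7 12) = [8, 17, 2, 1, 4, 5, 14, 12, 6, 16, 10, 7, 0, 3, 15, 9, 13, 11]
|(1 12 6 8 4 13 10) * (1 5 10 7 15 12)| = |(4 13 7 15 12 6 8)(5 10)| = 14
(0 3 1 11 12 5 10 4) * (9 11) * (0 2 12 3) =(1 9 11 3)(2 12 5 10 4) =[0, 9, 12, 1, 2, 10, 6, 7, 8, 11, 4, 3, 5]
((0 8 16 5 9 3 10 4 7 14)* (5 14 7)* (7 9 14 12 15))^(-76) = (0 10 15)(3 12 14)(4 7 8)(5 9 16)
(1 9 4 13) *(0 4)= (0 4 13 1 9)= [4, 9, 2, 3, 13, 5, 6, 7, 8, 0, 10, 11, 12, 1]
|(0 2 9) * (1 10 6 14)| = 12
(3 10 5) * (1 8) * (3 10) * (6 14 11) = (1 8)(5 10)(6 14 11) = [0, 8, 2, 3, 4, 10, 14, 7, 1, 9, 5, 6, 12, 13, 11]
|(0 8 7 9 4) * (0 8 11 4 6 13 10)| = |(0 11 4 8 7 9 6 13 10)| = 9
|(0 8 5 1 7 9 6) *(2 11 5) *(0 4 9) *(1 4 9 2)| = |(0 8 1 7)(2 11 5 4)(6 9)| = 4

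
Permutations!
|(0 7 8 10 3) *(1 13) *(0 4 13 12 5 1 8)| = |(0 7)(1 12 5)(3 4 13 8 10)| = 30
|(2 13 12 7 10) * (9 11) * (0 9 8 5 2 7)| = 8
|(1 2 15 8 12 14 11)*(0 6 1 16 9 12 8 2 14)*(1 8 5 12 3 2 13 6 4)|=|(0 4 1 14 11 16 9 3 2 15 13 6 8 5 12)|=15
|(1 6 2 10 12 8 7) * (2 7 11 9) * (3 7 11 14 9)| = 30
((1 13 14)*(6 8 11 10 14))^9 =(1 6 11 14 13 8 10)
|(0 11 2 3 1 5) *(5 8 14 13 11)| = 14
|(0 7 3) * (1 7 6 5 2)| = |(0 6 5 2 1 7 3)| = 7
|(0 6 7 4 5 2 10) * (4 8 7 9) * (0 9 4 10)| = 10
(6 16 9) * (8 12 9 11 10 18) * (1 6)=(1 6 16 11 10 18 8 12 9)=[0, 6, 2, 3, 4, 5, 16, 7, 12, 1, 18, 10, 9, 13, 14, 15, 11, 17, 8]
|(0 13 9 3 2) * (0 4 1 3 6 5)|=|(0 13 9 6 5)(1 3 2 4)|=20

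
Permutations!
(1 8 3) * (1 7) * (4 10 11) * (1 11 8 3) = (1 3 7 11 4 10 8) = [0, 3, 2, 7, 10, 5, 6, 11, 1, 9, 8, 4]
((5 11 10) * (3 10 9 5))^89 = ((3 10)(5 11 9))^89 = (3 10)(5 9 11)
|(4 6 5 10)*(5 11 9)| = 6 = |(4 6 11 9 5 10)|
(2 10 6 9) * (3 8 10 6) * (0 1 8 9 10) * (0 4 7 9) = (0 1 8 4 7 9 2 6 10 3) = [1, 8, 6, 0, 7, 5, 10, 9, 4, 2, 3]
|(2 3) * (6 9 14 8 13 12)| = 6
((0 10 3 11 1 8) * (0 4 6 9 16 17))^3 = (0 11 4 16 10 1 6 17 3 8 9)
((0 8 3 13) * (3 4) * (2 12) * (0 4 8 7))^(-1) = ((0 7)(2 12)(3 13 4))^(-1) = (0 7)(2 12)(3 4 13)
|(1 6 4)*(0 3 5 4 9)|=|(0 3 5 4 1 6 9)|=7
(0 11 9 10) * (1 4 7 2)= [11, 4, 1, 3, 7, 5, 6, 2, 8, 10, 0, 9]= (0 11 9 10)(1 4 7 2)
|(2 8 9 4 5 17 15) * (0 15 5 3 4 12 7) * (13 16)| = 14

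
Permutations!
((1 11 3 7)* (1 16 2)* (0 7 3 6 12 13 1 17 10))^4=(0 17 16)(1 13 12 6 11)(2 7 10)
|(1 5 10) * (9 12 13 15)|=12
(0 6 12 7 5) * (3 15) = (0 6 12 7 5)(3 15) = [6, 1, 2, 15, 4, 0, 12, 5, 8, 9, 10, 11, 7, 13, 14, 3]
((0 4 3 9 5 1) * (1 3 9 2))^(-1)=((0 4 9 5 3 2 1))^(-1)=(0 1 2 3 5 9 4)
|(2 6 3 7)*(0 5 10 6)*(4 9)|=|(0 5 10 6 3 7 2)(4 9)|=14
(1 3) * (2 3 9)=(1 9 2 3)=[0, 9, 3, 1, 4, 5, 6, 7, 8, 2]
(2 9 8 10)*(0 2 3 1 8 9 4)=(0 2 4)(1 8 10 3)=[2, 8, 4, 1, 0, 5, 6, 7, 10, 9, 3]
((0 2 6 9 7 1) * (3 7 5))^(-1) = (0 1 7 3 5 9 6 2)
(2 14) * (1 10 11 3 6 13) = (1 10 11 3 6 13)(2 14) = [0, 10, 14, 6, 4, 5, 13, 7, 8, 9, 11, 3, 12, 1, 2]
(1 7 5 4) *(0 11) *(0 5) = (0 11 5 4 1 7) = [11, 7, 2, 3, 1, 4, 6, 0, 8, 9, 10, 5]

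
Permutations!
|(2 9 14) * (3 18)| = 6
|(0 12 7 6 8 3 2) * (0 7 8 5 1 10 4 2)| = |(0 12 8 3)(1 10 4 2 7 6 5)| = 28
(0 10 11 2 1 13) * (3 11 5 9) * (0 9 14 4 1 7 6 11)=[10, 13, 7, 0, 1, 14, 11, 6, 8, 3, 5, 2, 12, 9, 4]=(0 10 5 14 4 1 13 9 3)(2 7 6 11)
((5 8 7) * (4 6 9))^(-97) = ((4 6 9)(5 8 7))^(-97) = (4 9 6)(5 7 8)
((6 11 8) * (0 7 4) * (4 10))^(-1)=((0 7 10 4)(6 11 8))^(-1)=(0 4 10 7)(6 8 11)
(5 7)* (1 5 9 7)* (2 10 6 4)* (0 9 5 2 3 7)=(0 9)(1 2 10 6 4 3 7 5)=[9, 2, 10, 7, 3, 1, 4, 5, 8, 0, 6]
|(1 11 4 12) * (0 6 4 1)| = 4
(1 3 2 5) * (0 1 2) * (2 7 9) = (0 1 3)(2 5 7 9) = [1, 3, 5, 0, 4, 7, 6, 9, 8, 2]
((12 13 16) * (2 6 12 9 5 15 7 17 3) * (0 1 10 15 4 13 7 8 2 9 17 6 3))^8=(0 5 15 16 3 1 4 8 17 9 10 13 2)(6 7 12)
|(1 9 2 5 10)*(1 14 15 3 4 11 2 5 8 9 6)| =|(1 6)(2 8 9 5 10 14 15 3 4 11)| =10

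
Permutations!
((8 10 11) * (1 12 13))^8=(1 13 12)(8 11 10)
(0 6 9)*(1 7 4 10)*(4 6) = (0 4 10 1 7 6 9) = [4, 7, 2, 3, 10, 5, 9, 6, 8, 0, 1]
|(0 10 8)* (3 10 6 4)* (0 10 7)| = 10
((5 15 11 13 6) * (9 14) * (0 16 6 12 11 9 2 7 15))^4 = (16)(2 14 9 15 7)(11 13 12) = ((0 16 6 5)(2 7 15 9 14)(11 13 12))^4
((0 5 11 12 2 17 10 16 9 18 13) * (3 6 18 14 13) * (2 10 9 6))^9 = ((0 5 11 12 10 16 6 18 3 2 17 9 14 13))^9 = (0 2 10 13 3 12 14 18 11 9 6 5 17 16)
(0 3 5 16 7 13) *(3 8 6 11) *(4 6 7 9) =(0 8 7 13)(3 5 16 9 4 6 11) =[8, 1, 2, 5, 6, 16, 11, 13, 7, 4, 10, 3, 12, 0, 14, 15, 9]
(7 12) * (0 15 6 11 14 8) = (0 15 6 11 14 8)(7 12) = [15, 1, 2, 3, 4, 5, 11, 12, 0, 9, 10, 14, 7, 13, 8, 6]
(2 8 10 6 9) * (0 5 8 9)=(0 5 8 10 6)(2 9)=[5, 1, 9, 3, 4, 8, 0, 7, 10, 2, 6]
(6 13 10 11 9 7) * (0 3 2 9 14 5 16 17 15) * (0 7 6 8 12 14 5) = (0 3 2 9 6 13 10 11 5 16 17 15 7 8 12 14) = [3, 1, 9, 2, 4, 16, 13, 8, 12, 6, 11, 5, 14, 10, 0, 7, 17, 15]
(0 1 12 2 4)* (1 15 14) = (0 15 14 1 12 2 4) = [15, 12, 4, 3, 0, 5, 6, 7, 8, 9, 10, 11, 2, 13, 1, 14]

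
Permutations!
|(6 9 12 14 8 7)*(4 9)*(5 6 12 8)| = 8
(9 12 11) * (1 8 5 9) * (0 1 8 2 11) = (0 1 2 11 8 5 9 12) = [1, 2, 11, 3, 4, 9, 6, 7, 5, 12, 10, 8, 0]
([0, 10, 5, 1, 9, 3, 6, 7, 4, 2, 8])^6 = (1 5 9 8)(2 4 10 3)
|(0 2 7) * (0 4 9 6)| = |(0 2 7 4 9 6)| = 6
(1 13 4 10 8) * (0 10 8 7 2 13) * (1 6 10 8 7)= (0 8 6 10 1)(2 13 4 7)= [8, 0, 13, 3, 7, 5, 10, 2, 6, 9, 1, 11, 12, 4]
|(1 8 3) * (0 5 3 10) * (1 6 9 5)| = |(0 1 8 10)(3 6 9 5)| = 4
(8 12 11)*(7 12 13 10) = (7 12 11 8 13 10) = [0, 1, 2, 3, 4, 5, 6, 12, 13, 9, 7, 8, 11, 10]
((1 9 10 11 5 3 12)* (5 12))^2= ((1 9 10 11 12)(3 5))^2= (1 10 12 9 11)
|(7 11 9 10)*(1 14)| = 4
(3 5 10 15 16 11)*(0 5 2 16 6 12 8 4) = (0 5 10 15 6 12 8 4)(2 16 11 3) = [5, 1, 16, 2, 0, 10, 12, 7, 4, 9, 15, 3, 8, 13, 14, 6, 11]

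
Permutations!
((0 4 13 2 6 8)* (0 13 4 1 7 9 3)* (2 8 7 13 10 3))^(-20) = (0 10 13)(1 3 8)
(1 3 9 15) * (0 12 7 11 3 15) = (0 12 7 11 3 9)(1 15) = [12, 15, 2, 9, 4, 5, 6, 11, 8, 0, 10, 3, 7, 13, 14, 1]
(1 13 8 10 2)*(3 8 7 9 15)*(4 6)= (1 13 7 9 15 3 8 10 2)(4 6)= [0, 13, 1, 8, 6, 5, 4, 9, 10, 15, 2, 11, 12, 7, 14, 3]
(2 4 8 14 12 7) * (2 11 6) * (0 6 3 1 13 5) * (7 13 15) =(0 6 2 4 8 14 12 13 5)(1 15 7 11 3) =[6, 15, 4, 1, 8, 0, 2, 11, 14, 9, 10, 3, 13, 5, 12, 7]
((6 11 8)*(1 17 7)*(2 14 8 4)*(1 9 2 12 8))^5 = (1 14 2 9 7 17) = ((1 17 7 9 2 14)(4 12 8 6 11))^5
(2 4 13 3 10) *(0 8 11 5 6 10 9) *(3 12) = (0 8 11 5 6 10 2 4 13 12 3 9) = [8, 1, 4, 9, 13, 6, 10, 7, 11, 0, 2, 5, 3, 12]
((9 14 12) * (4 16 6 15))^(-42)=(4 6)(15 16)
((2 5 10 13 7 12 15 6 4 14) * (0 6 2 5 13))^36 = (2 13 7 12 15)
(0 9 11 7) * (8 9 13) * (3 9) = (0 13 8 3 9 11 7) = [13, 1, 2, 9, 4, 5, 6, 0, 3, 11, 10, 7, 12, 8]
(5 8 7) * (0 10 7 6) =(0 10 7 5 8 6) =[10, 1, 2, 3, 4, 8, 0, 5, 6, 9, 7]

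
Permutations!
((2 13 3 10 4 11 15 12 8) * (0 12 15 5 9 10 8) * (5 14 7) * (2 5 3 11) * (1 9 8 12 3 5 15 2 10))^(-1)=((0 3 12)(1 9)(2 13 11 14 7 5 8 15)(4 10))^(-1)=(0 12 3)(1 9)(2 15 8 5 7 14 11 13)(4 10)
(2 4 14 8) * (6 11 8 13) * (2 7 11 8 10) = (2 4 14 13 6 8 7 11 10) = [0, 1, 4, 3, 14, 5, 8, 11, 7, 9, 2, 10, 12, 6, 13]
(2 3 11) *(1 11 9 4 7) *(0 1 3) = (0 1 11 2)(3 9 4 7) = [1, 11, 0, 9, 7, 5, 6, 3, 8, 4, 10, 2]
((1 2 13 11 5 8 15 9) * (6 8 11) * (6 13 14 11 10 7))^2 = (1 14 5 7 8 9 2 11 10 6 15)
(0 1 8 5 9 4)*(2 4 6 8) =(0 1 2 4)(5 9 6 8) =[1, 2, 4, 3, 0, 9, 8, 7, 5, 6]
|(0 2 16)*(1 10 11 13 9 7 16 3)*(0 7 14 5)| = 10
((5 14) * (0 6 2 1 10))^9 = ((0 6 2 1 10)(5 14))^9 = (0 10 1 2 6)(5 14)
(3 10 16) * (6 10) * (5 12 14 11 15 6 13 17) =(3 13 17 5 12 14 11 15 6 10 16) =[0, 1, 2, 13, 4, 12, 10, 7, 8, 9, 16, 15, 14, 17, 11, 6, 3, 5]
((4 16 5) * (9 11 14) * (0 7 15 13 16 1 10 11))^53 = (0 5 14 13 10 7 4 9 16 11 15 1)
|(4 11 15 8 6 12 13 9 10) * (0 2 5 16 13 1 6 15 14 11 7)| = |(0 2 5 16 13 9 10 4 7)(1 6 12)(8 15)(11 14)| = 18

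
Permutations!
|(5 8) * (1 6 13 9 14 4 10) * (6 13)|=6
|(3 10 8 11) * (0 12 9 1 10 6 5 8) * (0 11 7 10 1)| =21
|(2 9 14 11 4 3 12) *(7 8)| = 14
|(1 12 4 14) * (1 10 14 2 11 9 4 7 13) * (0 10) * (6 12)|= |(0 10 14)(1 6 12 7 13)(2 11 9 4)|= 60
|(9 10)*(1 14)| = 2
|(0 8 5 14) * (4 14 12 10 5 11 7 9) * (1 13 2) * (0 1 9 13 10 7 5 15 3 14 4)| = 45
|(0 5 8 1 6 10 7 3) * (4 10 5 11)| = 12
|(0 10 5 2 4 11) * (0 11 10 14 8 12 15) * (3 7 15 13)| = 8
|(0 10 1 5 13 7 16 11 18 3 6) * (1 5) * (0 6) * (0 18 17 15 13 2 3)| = 6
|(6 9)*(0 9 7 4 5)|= 6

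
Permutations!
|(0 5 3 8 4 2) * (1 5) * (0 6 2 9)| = |(0 1 5 3 8 4 9)(2 6)| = 14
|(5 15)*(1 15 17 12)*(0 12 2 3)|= 8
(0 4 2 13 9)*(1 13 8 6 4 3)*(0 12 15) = (0 3 1 13 9 12 15)(2 8 6 4) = [3, 13, 8, 1, 2, 5, 4, 7, 6, 12, 10, 11, 15, 9, 14, 0]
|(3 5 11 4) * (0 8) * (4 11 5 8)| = |(11)(0 4 3 8)| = 4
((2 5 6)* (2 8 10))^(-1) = (2 10 8 6 5)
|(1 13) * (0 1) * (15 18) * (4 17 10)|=6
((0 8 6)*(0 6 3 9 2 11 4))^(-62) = ((0 8 3 9 2 11 4))^(-62) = (0 8 3 9 2 11 4)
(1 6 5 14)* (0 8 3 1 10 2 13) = (0 8 3 1 6 5 14 10 2 13) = [8, 6, 13, 1, 4, 14, 5, 7, 3, 9, 2, 11, 12, 0, 10]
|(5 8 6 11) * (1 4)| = |(1 4)(5 8 6 11)| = 4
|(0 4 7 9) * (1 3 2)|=12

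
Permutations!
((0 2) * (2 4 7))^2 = ((0 4 7 2))^2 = (0 7)(2 4)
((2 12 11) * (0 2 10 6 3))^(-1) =(0 3 6 10 11 12 2)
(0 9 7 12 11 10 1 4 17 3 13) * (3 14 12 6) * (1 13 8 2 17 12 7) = (0 9 1 4 12 11 10 13)(2 17 14 7 6 3 8) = [9, 4, 17, 8, 12, 5, 3, 6, 2, 1, 13, 10, 11, 0, 7, 15, 16, 14]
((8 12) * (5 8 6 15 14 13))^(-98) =((5 8 12 6 15 14 13))^(-98) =(15)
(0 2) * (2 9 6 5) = [9, 1, 0, 3, 4, 2, 5, 7, 8, 6] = (0 9 6 5 2)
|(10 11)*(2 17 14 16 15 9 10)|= 8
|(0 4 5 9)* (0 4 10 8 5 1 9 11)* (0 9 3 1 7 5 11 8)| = |(0 10)(1 3)(4 7 5 8 11 9)| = 6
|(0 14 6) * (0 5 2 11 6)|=4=|(0 14)(2 11 6 5)|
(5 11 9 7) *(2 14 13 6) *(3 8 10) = (2 14 13 6)(3 8 10)(5 11 9 7) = [0, 1, 14, 8, 4, 11, 2, 5, 10, 7, 3, 9, 12, 6, 13]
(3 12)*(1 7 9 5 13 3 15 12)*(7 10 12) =(1 10 12 15 7 9 5 13 3) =[0, 10, 2, 1, 4, 13, 6, 9, 8, 5, 12, 11, 15, 3, 14, 7]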